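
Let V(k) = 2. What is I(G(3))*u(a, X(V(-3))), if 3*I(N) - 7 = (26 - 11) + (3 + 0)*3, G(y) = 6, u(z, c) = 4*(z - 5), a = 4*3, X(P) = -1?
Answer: 868/3 ≈ 289.33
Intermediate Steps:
a = 12
u(z, c) = -20 + 4*z (u(z, c) = 4*(-5 + z) = -20 + 4*z)
I(N) = 31/3 (I(N) = 7/3 + ((26 - 11) + (3 + 0)*3)/3 = 7/3 + (15 + 3*3)/3 = 7/3 + (15 + 9)/3 = 7/3 + (⅓)*24 = 7/3 + 8 = 31/3)
I(G(3))*u(a, X(V(-3))) = 31*(-20 + 4*12)/3 = 31*(-20 + 48)/3 = (31/3)*28 = 868/3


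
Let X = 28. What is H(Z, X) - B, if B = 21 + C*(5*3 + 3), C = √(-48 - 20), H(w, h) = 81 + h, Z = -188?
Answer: 88 - 36*I*√17 ≈ 88.0 - 148.43*I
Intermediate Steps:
C = 2*I*√17 (C = √(-68) = 2*I*√17 ≈ 8.2462*I)
B = 21 + 36*I*√17 (B = 21 + (2*I*√17)*(5*3 + 3) = 21 + (2*I*√17)*(15 + 3) = 21 + (2*I*√17)*18 = 21 + 36*I*√17 ≈ 21.0 + 148.43*I)
H(Z, X) - B = (81 + 28) - (21 + 36*I*√17) = 109 + (-21 - 36*I*√17) = 88 - 36*I*√17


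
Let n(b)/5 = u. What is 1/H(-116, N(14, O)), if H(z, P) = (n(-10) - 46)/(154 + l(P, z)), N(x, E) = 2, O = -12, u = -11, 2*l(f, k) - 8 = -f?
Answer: -157/101 ≈ -1.5545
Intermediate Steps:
l(f, k) = 4 - f/2 (l(f, k) = 4 + (-f)/2 = 4 - f/2)
n(b) = -55 (n(b) = 5*(-11) = -55)
H(z, P) = -101/(158 - P/2) (H(z, P) = (-55 - 46)/(154 + (4 - P/2)) = -101/(158 - P/2))
1/H(-116, N(14, O)) = 1/(202/(-316 + 2)) = 1/(202/(-314)) = 1/(202*(-1/314)) = 1/(-101/157) = -157/101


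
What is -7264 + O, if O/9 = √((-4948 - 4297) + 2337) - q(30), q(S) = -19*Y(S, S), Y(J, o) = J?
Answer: -2134 + 18*I*√1727 ≈ -2134.0 + 748.03*I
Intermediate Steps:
q(S) = -19*S
O = 5130 + 18*I*√1727 (O = 9*(√((-4948 - 4297) + 2337) - (-19)*30) = 9*(√(-9245 + 2337) - 1*(-570)) = 9*(√(-6908) + 570) = 9*(2*I*√1727 + 570) = 9*(570 + 2*I*√1727) = 5130 + 18*I*√1727 ≈ 5130.0 + 748.03*I)
-7264 + O = -7264 + (5130 + 18*I*√1727) = -2134 + 18*I*√1727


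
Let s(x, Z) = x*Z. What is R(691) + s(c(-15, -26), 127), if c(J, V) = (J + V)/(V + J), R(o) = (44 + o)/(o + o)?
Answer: 176249/1382 ≈ 127.53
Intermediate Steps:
R(o) = (44 + o)/(2*o) (R(o) = (44 + o)/((2*o)) = (44 + o)*(1/(2*o)) = (44 + o)/(2*o))
c(J, V) = 1 (c(J, V) = (J + V)/(J + V) = 1)
s(x, Z) = Z*x
R(691) + s(c(-15, -26), 127) = (1/2)*(44 + 691)/691 + 127*1 = (1/2)*(1/691)*735 + 127 = 735/1382 + 127 = 176249/1382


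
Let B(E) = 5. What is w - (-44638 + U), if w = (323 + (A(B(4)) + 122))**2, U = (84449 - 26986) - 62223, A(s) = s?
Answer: 251898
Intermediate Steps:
U = -4760 (U = 57463 - 62223 = -4760)
w = 202500 (w = (323 + (5 + 122))**2 = (323 + 127)**2 = 450**2 = 202500)
w - (-44638 + U) = 202500 - (-44638 - 4760) = 202500 - 1*(-49398) = 202500 + 49398 = 251898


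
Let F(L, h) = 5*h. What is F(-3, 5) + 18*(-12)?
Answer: -191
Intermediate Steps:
F(-3, 5) + 18*(-12) = 5*5 + 18*(-12) = 25 - 216 = -191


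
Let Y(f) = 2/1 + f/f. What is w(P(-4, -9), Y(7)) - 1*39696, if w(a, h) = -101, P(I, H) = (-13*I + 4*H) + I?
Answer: -39797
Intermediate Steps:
P(I, H) = -12*I + 4*H
Y(f) = 3 (Y(f) = 2*1 + 1 = 2 + 1 = 3)
w(P(-4, -9), Y(7)) - 1*39696 = -101 - 1*39696 = -101 - 39696 = -39797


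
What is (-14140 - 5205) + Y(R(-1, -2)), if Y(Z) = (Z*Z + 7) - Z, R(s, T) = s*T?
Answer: -19336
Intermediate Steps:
R(s, T) = T*s
Y(Z) = 7 + Z² - Z (Y(Z) = (Z² + 7) - Z = (7 + Z²) - Z = 7 + Z² - Z)
(-14140 - 5205) + Y(R(-1, -2)) = (-14140 - 5205) + (7 + (-2*(-1))² - (-2)*(-1)) = -19345 + (7 + 2² - 1*2) = -19345 + (7 + 4 - 2) = -19345 + 9 = -19336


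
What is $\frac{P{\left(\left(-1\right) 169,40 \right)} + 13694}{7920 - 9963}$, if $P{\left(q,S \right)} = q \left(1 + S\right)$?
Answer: $- \frac{2255}{681} \approx -3.3113$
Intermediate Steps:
$\frac{P{\left(\left(-1\right) 169,40 \right)} + 13694}{7920 - 9963} = \frac{\left(-1\right) 169 \left(1 + 40\right) + 13694}{7920 - 9963} = \frac{\left(-169\right) 41 + 13694}{-2043} = \left(-6929 + 13694\right) \left(- \frac{1}{2043}\right) = 6765 \left(- \frac{1}{2043}\right) = - \frac{2255}{681}$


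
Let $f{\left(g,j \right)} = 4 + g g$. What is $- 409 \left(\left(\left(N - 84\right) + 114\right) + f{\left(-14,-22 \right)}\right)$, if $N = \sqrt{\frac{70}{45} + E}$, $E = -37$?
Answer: $-94070 - \frac{409 i \sqrt{319}}{3} \approx -94070.0 - 2435.0 i$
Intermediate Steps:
$f{\left(g,j \right)} = 4 + g^{2}$
$N = \frac{i \sqrt{319}}{3}$ ($N = \sqrt{\frac{70}{45} - 37} = \sqrt{70 \cdot \frac{1}{45} - 37} = \sqrt{\frac{14}{9} - 37} = \sqrt{- \frac{319}{9}} = \frac{i \sqrt{319}}{3} \approx 5.9535 i$)
$- 409 \left(\left(\left(N - 84\right) + 114\right) + f{\left(-14,-22 \right)}\right) = - 409 \left(\left(\left(\frac{i \sqrt{319}}{3} - 84\right) + 114\right) + \left(4 + \left(-14\right)^{2}\right)\right) = - 409 \left(\left(\left(-84 + \frac{i \sqrt{319}}{3}\right) + 114\right) + \left(4 + 196\right)\right) = - 409 \left(\left(30 + \frac{i \sqrt{319}}{3}\right) + 200\right) = - 409 \left(230 + \frac{i \sqrt{319}}{3}\right) = -94070 - \frac{409 i \sqrt{319}}{3}$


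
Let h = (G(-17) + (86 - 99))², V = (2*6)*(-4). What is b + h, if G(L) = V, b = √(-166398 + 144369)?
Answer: 3721 + I*√22029 ≈ 3721.0 + 148.42*I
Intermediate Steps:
b = I*√22029 (b = √(-22029) = I*√22029 ≈ 148.42*I)
V = -48 (V = 12*(-4) = -48)
G(L) = -48
h = 3721 (h = (-48 + (86 - 99))² = (-48 - 13)² = (-61)² = 3721)
b + h = I*√22029 + 3721 = 3721 + I*√22029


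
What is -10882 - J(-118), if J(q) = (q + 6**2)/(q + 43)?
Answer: -816232/75 ≈ -10883.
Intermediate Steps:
J(q) = (36 + q)/(43 + q) (J(q) = (q + 36)/(43 + q) = (36 + q)/(43 + q))
-10882 - J(-118) = -10882 - (36 - 118)/(43 - 118) = -10882 - (-82)/(-75) = -10882 - (-1)*(-82)/75 = -10882 - 1*82/75 = -10882 - 82/75 = -816232/75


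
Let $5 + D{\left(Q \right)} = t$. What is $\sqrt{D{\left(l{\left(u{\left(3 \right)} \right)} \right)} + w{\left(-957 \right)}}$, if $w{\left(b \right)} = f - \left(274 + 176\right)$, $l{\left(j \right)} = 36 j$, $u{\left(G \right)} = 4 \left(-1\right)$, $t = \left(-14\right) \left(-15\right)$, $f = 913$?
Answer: $2 \sqrt{167} \approx 25.846$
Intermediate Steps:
$t = 210$
$u{\left(G \right)} = -4$
$D{\left(Q \right)} = 205$ ($D{\left(Q \right)} = -5 + 210 = 205$)
$w{\left(b \right)} = 463$ ($w{\left(b \right)} = 913 - \left(274 + 176\right) = 913 - 450 = 463$)
$\sqrt{D{\left(l{\left(u{\left(3 \right)} \right)} \right)} + w{\left(-957 \right)}} = \sqrt{205 + 463} = \sqrt{668} = 2 \sqrt{167}$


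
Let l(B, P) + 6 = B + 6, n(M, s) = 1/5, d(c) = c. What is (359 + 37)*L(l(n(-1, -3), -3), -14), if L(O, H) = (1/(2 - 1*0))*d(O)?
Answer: 198/5 ≈ 39.600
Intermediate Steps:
n(M, s) = ⅕
l(B, P) = B (l(B, P) = -6 + (B + 6) = -6 + (6 + B) = B)
L(O, H) = O/2 (L(O, H) = (1/(2 - 1*0))*O = (1/(2 + 0))*O = (1/2)*O = (1*(½))*O = O/2)
(359 + 37)*L(l(n(-1, -3), -3), -14) = (359 + 37)*((½)*(⅕)) = 396*(⅒) = 198/5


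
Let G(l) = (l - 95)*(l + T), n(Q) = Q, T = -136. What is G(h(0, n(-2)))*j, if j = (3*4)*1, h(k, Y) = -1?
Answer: 157824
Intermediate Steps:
j = 12 (j = 12*1 = 12)
G(l) = (-136 + l)*(-95 + l) (G(l) = (l - 95)*(l - 136) = (-95 + l)*(-136 + l) = (-136 + l)*(-95 + l))
G(h(0, n(-2)))*j = (12920 + (-1)**2 - 231*(-1))*12 = (12920 + 1 + 231)*12 = 13152*12 = 157824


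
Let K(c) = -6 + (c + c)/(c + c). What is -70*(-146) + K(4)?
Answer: 10215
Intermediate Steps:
K(c) = -5 (K(c) = -6 + (2*c)/((2*c)) = -6 + (2*c)*(1/(2*c)) = -6 + 1 = -5)
-70*(-146) + K(4) = -70*(-146) - 5 = 10220 - 5 = 10215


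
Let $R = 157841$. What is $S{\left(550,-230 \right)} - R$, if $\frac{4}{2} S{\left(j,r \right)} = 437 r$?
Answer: $-208096$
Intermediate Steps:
$S{\left(j,r \right)} = \frac{437 r}{2}$
$S{\left(550,-230 \right)} - R = \frac{437}{2} \left(-230\right) - 157841 = -50255 - 157841 = -208096$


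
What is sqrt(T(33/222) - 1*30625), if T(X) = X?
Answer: I*sqrt(167701686)/74 ≈ 175.0*I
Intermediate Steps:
sqrt(T(33/222) - 1*30625) = sqrt(33/222 - 1*30625) = sqrt(33*(1/222) - 30625) = sqrt(11/74 - 30625) = sqrt(-2266239/74) = I*sqrt(167701686)/74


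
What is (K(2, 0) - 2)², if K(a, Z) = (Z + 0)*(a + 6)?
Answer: 4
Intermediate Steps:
K(a, Z) = Z*(6 + a)
(K(2, 0) - 2)² = (0*(6 + 2) - 2)² = (0*8 - 2)² = (0 - 2)² = (-2)² = 4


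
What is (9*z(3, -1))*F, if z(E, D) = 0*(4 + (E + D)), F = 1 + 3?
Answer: 0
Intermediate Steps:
F = 4
z(E, D) = 0 (z(E, D) = 0*(4 + (D + E)) = 0*(4 + D + E) = 0)
(9*z(3, -1))*F = (9*0)*4 = 0*4 = 0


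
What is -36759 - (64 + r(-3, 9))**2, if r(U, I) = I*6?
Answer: -50683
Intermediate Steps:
r(U, I) = 6*I
-36759 - (64 + r(-3, 9))**2 = -36759 - (64 + 6*9)**2 = -36759 - (64 + 54)**2 = -36759 - 1*118**2 = -36759 - 1*13924 = -36759 - 13924 = -50683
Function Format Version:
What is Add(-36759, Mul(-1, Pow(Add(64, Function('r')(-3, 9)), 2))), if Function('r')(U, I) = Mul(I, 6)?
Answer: -50683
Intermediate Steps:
Function('r')(U, I) = Mul(6, I)
Add(-36759, Mul(-1, Pow(Add(64, Function('r')(-3, 9)), 2))) = Add(-36759, Mul(-1, Pow(Add(64, Mul(6, 9)), 2))) = Add(-36759, Mul(-1, Pow(Add(64, 54), 2))) = Add(-36759, Mul(-1, Pow(118, 2))) = Add(-36759, Mul(-1, 13924)) = Add(-36759, -13924) = -50683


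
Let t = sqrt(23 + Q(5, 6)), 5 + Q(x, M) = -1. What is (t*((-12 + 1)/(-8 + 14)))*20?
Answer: -110*sqrt(17)/3 ≈ -151.18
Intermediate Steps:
Q(x, M) = -6 (Q(x, M) = -5 - 1 = -6)
t = sqrt(17) (t = sqrt(23 - 6) = sqrt(17) ≈ 4.1231)
(t*((-12 + 1)/(-8 + 14)))*20 = (sqrt(17)*((-12 + 1)/(-8 + 14)))*20 = (sqrt(17)*(-11/6))*20 = -11*sqrt(17)/6*20 = -110*sqrt(17)/3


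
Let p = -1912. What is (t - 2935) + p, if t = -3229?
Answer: -8076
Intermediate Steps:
(t - 2935) + p = (-3229 - 2935) - 1912 = -6164 - 1912 = -8076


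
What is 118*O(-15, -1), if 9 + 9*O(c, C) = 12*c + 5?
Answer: -21712/9 ≈ -2412.4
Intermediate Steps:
O(c, C) = -4/9 + 4*c/3 (O(c, C) = -1 + (12*c + 5)/9 = -1 + (5 + 12*c)/9 = -1 + (5/9 + 4*c/3) = -4/9 + 4*c/3)
118*O(-15, -1) = 118*(-4/9 + (4/3)*(-15)) = 118*(-4/9 - 20) = 118*(-184/9) = -21712/9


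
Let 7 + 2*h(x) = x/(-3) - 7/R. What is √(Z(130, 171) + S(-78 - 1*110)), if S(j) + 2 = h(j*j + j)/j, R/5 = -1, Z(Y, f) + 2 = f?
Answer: √98501190/705 ≈ 14.078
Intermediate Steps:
Z(Y, f) = -2 + f
R = -5 (R = 5*(-1) = -5)
h(x) = -14/5 - x/6 (h(x) = -7/2 + (x/(-3) - 7/(-5))/2 = -7/2 + (x*(-⅓) - 7*(-⅕))/2 = -7/2 + (-x/3 + 7/5)/2 = -7/2 + (7/5 - x/3)/2 = -7/2 + (7/10 - x/6) = -14/5 - x/6)
S(j) = -2 + (-14/5 - j/6 - j²/6)/j (S(j) = -2 + (-14/5 - (j*j + j)/6)/j = -2 + (-14/5 - (j² + j)/6)/j = -2 + (-14/5 - (j + j²)/6)/j = -2 + (-14/5 + (-j/6 - j²/6))/j = -2 + (-14/5 - j/6 - j²/6)/j)
√(Z(130, 171) + S(-78 - 1*110)) = √((-2 + 171) + (-13/6 - 14/(5*(-78 - 1*110)) - (-78 - 1*110)/6)) = √(169 + (-13/6 - 14/(5*(-78 - 110)) - (-78 - 110)/6)) = √(169 + (-13/6 - 14/5/(-188) - ⅙*(-188))) = √(169 + (-13/6 - 14/5*(-1/188) + 94/3)) = √(169 + (-13/6 + 7/470 + 94/3)) = √(169 + 20573/705) = √(139718/705) = √98501190/705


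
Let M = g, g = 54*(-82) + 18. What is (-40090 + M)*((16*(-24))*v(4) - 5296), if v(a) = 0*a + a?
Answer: 304024000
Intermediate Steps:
v(a) = a (v(a) = 0 + a = a)
g = -4410 (g = -4428 + 18 = -4410)
M = -4410
(-40090 + M)*((16*(-24))*v(4) - 5296) = (-40090 - 4410)*((16*(-24))*4 - 5296) = -44500*(-384*4 - 5296) = -44500*(-1536 - 5296) = -44500*(-6832) = 304024000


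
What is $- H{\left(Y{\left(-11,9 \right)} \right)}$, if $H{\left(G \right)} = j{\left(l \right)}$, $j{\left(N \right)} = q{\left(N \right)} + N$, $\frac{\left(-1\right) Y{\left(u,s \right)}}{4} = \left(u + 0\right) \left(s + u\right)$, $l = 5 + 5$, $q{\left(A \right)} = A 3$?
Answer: $-40$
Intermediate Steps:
$q{\left(A \right)} = 3 A$
$l = 10$
$Y{\left(u,s \right)} = - 4 u \left(s + u\right)$ ($Y{\left(u,s \right)} = - 4 \left(u + 0\right) \left(s + u\right) = - 4 u \left(s + u\right)$)
$j{\left(N \right)} = 4 N$ ($j{\left(N \right)} = 3 N + N = 4 N$)
$H{\left(G \right)} = 40$ ($H{\left(G \right)} = 4 \cdot 10 = 40$)
$- H{\left(Y{\left(-11,9 \right)} \right)} = \left(-1\right) 40 = -40$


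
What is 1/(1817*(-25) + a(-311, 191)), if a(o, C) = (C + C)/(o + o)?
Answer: -311/14127366 ≈ -2.2014e-5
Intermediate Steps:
a(o, C) = C/o (a(o, C) = (2*C)/((2*o)) = (2*C)*(1/(2*o)) = C/o)
1/(1817*(-25) + a(-311, 191)) = 1/(1817*(-25) + 191/(-311)) = 1/(-45425 + 191*(-1/311)) = 1/(-45425 - 191/311) = 1/(-14127366/311) = -311/14127366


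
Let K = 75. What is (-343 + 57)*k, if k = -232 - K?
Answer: 87802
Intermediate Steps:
k = -307 (k = -232 - 1*75 = -232 - 75 = -307)
(-343 + 57)*k = (-343 + 57)*(-307) = -286*(-307) = 87802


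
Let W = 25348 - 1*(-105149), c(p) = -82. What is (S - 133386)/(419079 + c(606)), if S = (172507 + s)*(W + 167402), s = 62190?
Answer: 69915868217/418997 ≈ 1.6686e+5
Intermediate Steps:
W = 130497 (W = 25348 + 105149 = 130497)
S = 69916001603 (S = (172507 + 62190)*(130497 + 167402) = 234697*297899 = 69916001603)
(S - 133386)/(419079 + c(606)) = (69916001603 - 133386)/(419079 - 82) = 69915868217/418997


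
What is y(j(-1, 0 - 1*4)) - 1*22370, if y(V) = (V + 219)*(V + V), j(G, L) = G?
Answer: -22806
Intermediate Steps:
y(V) = 2*V*(219 + V) (y(V) = (219 + V)*(2*V) = 2*V*(219 + V))
y(j(-1, 0 - 1*4)) - 1*22370 = 2*(-1)*(219 - 1) - 1*22370 = 2*(-1)*218 - 22370 = -436 - 22370 = -22806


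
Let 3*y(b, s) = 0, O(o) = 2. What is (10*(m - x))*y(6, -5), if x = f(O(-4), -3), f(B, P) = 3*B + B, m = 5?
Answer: 0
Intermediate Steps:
y(b, s) = 0 (y(b, s) = (⅓)*0 = 0)
f(B, P) = 4*B
x = 8 (x = 4*2 = 8)
(10*(m - x))*y(6, -5) = (10*(5 - 1*8))*0 = (10*(5 - 8))*0 = (10*(-3))*0 = -30*0 = 0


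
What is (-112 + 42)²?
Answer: 4900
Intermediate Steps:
(-112 + 42)² = (-70)² = 4900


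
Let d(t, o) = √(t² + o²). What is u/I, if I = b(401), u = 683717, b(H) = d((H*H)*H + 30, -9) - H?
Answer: 274170517/4157829151114641 + 683717*√4157829151275442/4157829151114641 ≈ 0.010603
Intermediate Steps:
d(t, o) = √(o² + t²)
b(H) = √(81 + (30 + H³)²) - H (b(H) = √((-9)² + ((H*H)*H + 30)²) - H = √(81 + (H²*H + 30)²) - H = √(81 + (H³ + 30)²) - H = √(81 + (30 + H³)²) - H)
I = -401 + √4157829151275442 (I = √(81 + (30 + 401³)²) - 1*401 = √(81 + (30 + 64481201)²) - 401 = √(81 + 64481231²) - 401 = √(81 + 4157829151275361) - 401 = √4157829151275442 - 401 = -401 + √4157829151275442 ≈ 6.4481e+7)
u/I = 683717/(-401 + √4157829151275442)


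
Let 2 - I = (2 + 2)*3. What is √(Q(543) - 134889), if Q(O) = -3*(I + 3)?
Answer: 2*I*√33717 ≈ 367.24*I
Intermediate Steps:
I = -10 (I = 2 - (2 + 2)*3 = 2 - 4*3 = 2 - 1*12 = 2 - 12 = -10)
Q(O) = 21 (Q(O) = -3*(-10 + 3) = -3*(-7) = 21)
√(Q(543) - 134889) = √(21 - 134889) = √(-134868) = 2*I*√33717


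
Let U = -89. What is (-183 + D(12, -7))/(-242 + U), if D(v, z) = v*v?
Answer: 39/331 ≈ 0.11782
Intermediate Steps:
D(v, z) = v**2
(-183 + D(12, -7))/(-242 + U) = (-183 + 12**2)/(-242 - 89) = (-183 + 144)/(-331) = -39*(-1/331) = 39/331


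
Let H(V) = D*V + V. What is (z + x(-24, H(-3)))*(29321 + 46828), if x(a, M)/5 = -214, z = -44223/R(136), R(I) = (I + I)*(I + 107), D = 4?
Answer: -199586368241/2448 ≈ -8.1530e+7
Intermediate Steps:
R(I) = 2*I*(107 + I) (R(I) = (2*I)*(107 + I) = 2*I*(107 + I))
z = -14741/22032 (z = -44223*1/(272*(107 + 136)) = -44223/(2*136*243) = -44223/66096 = -44223*1/66096 = -14741/22032 ≈ -0.66907)
H(V) = 5*V (H(V) = 4*V + V = 5*V)
x(a, M) = -1070 (x(a, M) = 5*(-214) = -1070)
(z + x(-24, H(-3)))*(29321 + 46828) = (-14741/22032 - 1070)*(29321 + 46828) = -23588981/22032*76149 = -199586368241/2448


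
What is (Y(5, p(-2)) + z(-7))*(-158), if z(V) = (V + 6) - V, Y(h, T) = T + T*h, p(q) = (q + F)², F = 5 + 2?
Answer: -24648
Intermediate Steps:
F = 7
p(q) = (7 + q)² (p(q) = (q + 7)² = (7 + q)²)
z(V) = 6 (z(V) = (6 + V) - V = 6)
(Y(5, p(-2)) + z(-7))*(-158) = ((7 - 2)²*(1 + 5) + 6)*(-158) = (5²*6 + 6)*(-158) = (25*6 + 6)*(-158) = (150 + 6)*(-158) = 156*(-158) = -24648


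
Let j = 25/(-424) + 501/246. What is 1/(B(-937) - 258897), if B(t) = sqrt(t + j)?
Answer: -1500221816/388402932915095 - 2*I*sqrt(70641748434)/1165208798745285 ≈ -3.8625e-6 - 4.562e-10*I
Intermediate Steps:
j = 34379/17384 (j = 25*(-1/424) + 501*(1/246) = -25/424 + 167/82 = 34379/17384 ≈ 1.9776)
B(t) = sqrt(34379/17384 + t) (B(t) = sqrt(t + 34379/17384) = sqrt(34379/17384 + t))
1/(B(-937) - 258897) = 1/(sqrt(149411134 + 75550864*(-937))/8692 - 258897) = 1/(sqrt(149411134 - 70791159568)/8692 - 258897) = 1/(sqrt(-70641748434)/8692 - 258897) = 1/((I*sqrt(70641748434))/8692 - 258897) = 1/(I*sqrt(70641748434)/8692 - 258897) = 1/(-258897 + I*sqrt(70641748434)/8692)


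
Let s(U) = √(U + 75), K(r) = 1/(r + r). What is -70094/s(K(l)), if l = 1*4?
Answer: -140188*√1202/601 ≈ -8087.0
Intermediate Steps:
l = 4
K(r) = 1/(2*r)
s(U) = √(75 + U)
-70094/s(K(l)) = -70094/√(75 + (½)/4) = -70094/√(75 + (½)*(¼)) = -70094/√(75 + ⅛) = -70094*2*√1202/601 = -140188*√1202/601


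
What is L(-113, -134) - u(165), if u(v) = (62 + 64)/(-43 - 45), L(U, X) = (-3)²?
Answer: 459/44 ≈ 10.432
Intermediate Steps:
L(U, X) = 9
u(v) = -63/44 (u(v) = 126/(-88) = 126*(-1/88) = -63/44)
L(-113, -134) - u(165) = 9 - 1*(-63/44) = 9 + 63/44 = 459/44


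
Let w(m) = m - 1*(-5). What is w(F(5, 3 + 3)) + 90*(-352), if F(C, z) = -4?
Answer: -31679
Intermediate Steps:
w(m) = 5 + m (w(m) = m + 5 = 5 + m)
w(F(5, 3 + 3)) + 90*(-352) = (5 - 4) + 90*(-352) = 1 - 31680 = -31679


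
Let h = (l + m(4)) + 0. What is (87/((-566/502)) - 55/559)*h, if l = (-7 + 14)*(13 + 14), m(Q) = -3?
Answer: -2273375328/158197 ≈ -14371.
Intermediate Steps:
l = 189 (l = 7*27 = 189)
h = 186 (h = (189 - 3) + 0 = 186 + 0 = 186)
(87/((-566/502)) - 55/559)*h = (87/((-566/502)) - 55/559)*186 = (87/((-566*1/502)) - 55*1/559)*186 = (87/(-283/251) - 55/559)*186 = (87*(-251/283) - 55/559)*186 = (-21837/283 - 55/559)*186 = -12222448/158197*186 = -2273375328/158197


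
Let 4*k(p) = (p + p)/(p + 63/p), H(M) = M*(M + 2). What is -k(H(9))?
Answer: -1089/2192 ≈ -0.49681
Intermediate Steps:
H(M) = M*(2 + M)
k(p) = p/(2*(p + 63/p)) (k(p) = ((p + p)/(p + 63/p))/4 = ((2*p)/(p + 63/p))/4 = (2*p/(p + 63/p))/4 = p/(2*(p + 63/p)))
-k(H(9)) = -(9*(2 + 9))**2/(2*(63 + (9*(2 + 9))**2)) = -(9*11)**2/(2*(63 + (9*11)**2)) = -99**2/(2*(63 + 99**2)) = -9801/(2*(63 + 9801)) = -9801/(2*9864) = -1*1089/2192 = -1089/2192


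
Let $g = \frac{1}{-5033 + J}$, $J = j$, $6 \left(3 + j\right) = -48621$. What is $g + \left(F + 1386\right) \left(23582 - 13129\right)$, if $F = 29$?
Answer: $\frac{388692557603}{26279} \approx 1.4791 \cdot 10^{7}$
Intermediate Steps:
$j = - \frac{16213}{2}$ ($j = -3 + \frac{1}{6} \left(-48621\right) = -3 - \frac{16207}{2} = - \frac{16213}{2} \approx -8106.5$)
$J = - \frac{16213}{2} \approx -8106.5$
$g = - \frac{2}{26279}$ ($g = \frac{1}{-5033 - \frac{16213}{2}} = \frac{1}{- \frac{26279}{2}} = - \frac{2}{26279} \approx -7.6106 \cdot 10^{-5}$)
$g + \left(F + 1386\right) \left(23582 - 13129\right) = - \frac{2}{26279} + \left(29 + 1386\right) \left(23582 - 13129\right) = - \frac{2}{26279} + 1415 \cdot 10453 = - \frac{2}{26279} + 14790995 = \frac{388692557603}{26279}$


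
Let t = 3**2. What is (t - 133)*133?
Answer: -16492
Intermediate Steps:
t = 9
(t - 133)*133 = (9 - 133)*133 = -124*133 = -16492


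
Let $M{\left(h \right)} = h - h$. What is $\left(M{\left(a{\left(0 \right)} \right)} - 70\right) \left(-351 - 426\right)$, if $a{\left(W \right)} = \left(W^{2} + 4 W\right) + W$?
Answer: $54390$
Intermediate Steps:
$a{\left(W \right)} = W^{2} + 5 W$
$M{\left(h \right)} = 0$
$\left(M{\left(a{\left(0 \right)} \right)} - 70\right) \left(-351 - 426\right) = \left(0 - 70\right) \left(-351 - 426\right) = \left(-70\right) \left(-777\right) = 54390$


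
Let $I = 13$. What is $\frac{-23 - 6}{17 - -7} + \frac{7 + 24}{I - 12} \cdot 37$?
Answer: $\frac{27499}{24} \approx 1145.8$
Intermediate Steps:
$\frac{-23 - 6}{17 - -7} + \frac{7 + 24}{I - 12} \cdot 37 = \frac{-23 - 6}{17 - -7} + \frac{7 + 24}{13 - 12} \cdot 37 = - \frac{29}{17 + 7} + \frac{31}{1} \cdot 37 = - \frac{29}{24} + 31 \cdot 1 \cdot 37 = \left(-29\right) \frac{1}{24} + 31 \cdot 37 = - \frac{29}{24} + 1147 = \frac{27499}{24}$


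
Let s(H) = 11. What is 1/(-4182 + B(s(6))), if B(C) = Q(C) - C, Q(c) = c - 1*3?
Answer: -1/4185 ≈ -0.00023895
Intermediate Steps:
Q(c) = -3 + c (Q(c) = c - 3 = -3 + c)
B(C) = -3 (B(C) = (-3 + C) - C = -3)
1/(-4182 + B(s(6))) = 1/(-4182 - 3) = 1/(-4185) = -1/4185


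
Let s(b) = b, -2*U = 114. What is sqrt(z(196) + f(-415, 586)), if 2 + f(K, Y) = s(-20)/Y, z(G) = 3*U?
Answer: 11*I*sqrt(122767)/293 ≈ 13.154*I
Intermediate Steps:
U = -57 (U = -1/2*114 = -57)
z(G) = -171 (z(G) = 3*(-57) = -171)
f(K, Y) = -2 - 20/Y
sqrt(z(196) + f(-415, 586)) = sqrt(-171 + (-2 - 20/586)) = sqrt(-171 + (-2 - 20*1/586)) = sqrt(-171 + (-2 - 10/293)) = sqrt(-171 - 596/293) = sqrt(-50699/293) = 11*I*sqrt(122767)/293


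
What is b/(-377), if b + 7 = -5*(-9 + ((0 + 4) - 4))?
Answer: -38/377 ≈ -0.10080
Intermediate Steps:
b = 38 (b = -7 - 5*(-9 + ((0 + 4) - 4)) = -7 - 5*(-9 + (4 - 4)) = -7 - 5*(-9 + 0) = -7 - 5*(-9) = -7 + 45 = 38)
b/(-377) = 38/(-377) = 38*(-1/377) = -38/377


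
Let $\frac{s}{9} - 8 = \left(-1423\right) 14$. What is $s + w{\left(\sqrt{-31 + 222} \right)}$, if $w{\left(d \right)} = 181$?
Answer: $-179045$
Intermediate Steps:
$s = -179226$ ($s = 72 + 9 \left(\left(-1423\right) 14\right) = 72 + 9 \left(-19922\right) = 72 - 179298 = -179226$)
$s + w{\left(\sqrt{-31 + 222} \right)} = -179226 + 181 = -179045$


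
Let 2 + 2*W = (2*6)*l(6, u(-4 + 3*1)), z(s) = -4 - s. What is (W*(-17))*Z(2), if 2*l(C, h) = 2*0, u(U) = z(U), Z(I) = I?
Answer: 34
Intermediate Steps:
u(U) = -4 - U
l(C, h) = 0 (l(C, h) = (2*0)/2 = (½)*0 = 0)
W = -1 (W = -1 + ((2*6)*0)/2 = -1 + (12*0)/2 = -1 + (½)*0 = -1 + 0 = -1)
(W*(-17))*Z(2) = -1*(-17)*2 = 17*2 = 34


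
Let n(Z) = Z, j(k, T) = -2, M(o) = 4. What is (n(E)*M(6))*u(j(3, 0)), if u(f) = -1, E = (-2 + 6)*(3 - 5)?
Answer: 32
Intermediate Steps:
E = -8 (E = 4*(-2) = -8)
(n(E)*M(6))*u(j(3, 0)) = -8*4*(-1) = -32*(-1) = 32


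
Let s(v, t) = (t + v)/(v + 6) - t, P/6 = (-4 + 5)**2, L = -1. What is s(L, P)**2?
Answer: 25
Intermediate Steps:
P = 6 (P = 6*(-4 + 5)**2 = 6*1**2 = 6*1 = 6)
s(v, t) = -t + (t + v)/(6 + v) (s(v, t) = (t + v)/(6 + v) - t = -t + (t + v)/(6 + v))
s(L, P)**2 = ((-1 - 5*6 - 1*6*(-1))/(6 - 1))**2 = ((-1 - 30 + 6)/5)**2 = ((1/5)*(-25))**2 = (-5)**2 = 25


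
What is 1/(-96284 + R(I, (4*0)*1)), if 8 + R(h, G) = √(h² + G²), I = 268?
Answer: -1/96024 ≈ -1.0414e-5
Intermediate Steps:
R(h, G) = -8 + √(G² + h²) (R(h, G) = -8 + √(h² + G²) = -8 + √(G² + h²))
1/(-96284 + R(I, (4*0)*1)) = 1/(-96284 + (-8 + √(((4*0)*1)² + 268²))) = 1/(-96284 + (-8 + √((0*1)² + 71824))) = 1/(-96284 + (-8 + √(0² + 71824))) = 1/(-96284 + (-8 + √(0 + 71824))) = 1/(-96284 + (-8 + √71824)) = 1/(-96284 + (-8 + 268)) = 1/(-96284 + 260) = 1/(-96024) = -1/96024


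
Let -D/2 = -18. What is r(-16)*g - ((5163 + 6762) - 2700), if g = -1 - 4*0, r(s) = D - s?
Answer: -9277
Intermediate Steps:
D = 36 (D = -2*(-18) = 36)
r(s) = 36 - s
g = -1 (g = -1 + 0 = -1)
r(-16)*g - ((5163 + 6762) - 2700) = (36 - 1*(-16))*(-1) - ((5163 + 6762) - 2700) = (36 + 16)*(-1) - (11925 - 2700) = 52*(-1) - 1*9225 = -52 - 9225 = -9277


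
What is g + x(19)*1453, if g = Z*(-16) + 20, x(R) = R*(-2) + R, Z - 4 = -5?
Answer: -27571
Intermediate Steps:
Z = -1 (Z = 4 - 5 = -1)
x(R) = -R (x(R) = -2*R + R = -R)
g = 36 (g = -1*(-16) + 20 = 16 + 20 = 36)
g + x(19)*1453 = 36 - 1*19*1453 = 36 - 19*1453 = 36 - 27607 = -27571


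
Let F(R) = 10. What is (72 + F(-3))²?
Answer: 6724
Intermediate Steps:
(72 + F(-3))² = (72 + 10)² = 82² = 6724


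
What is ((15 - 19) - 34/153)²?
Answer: 1444/81 ≈ 17.827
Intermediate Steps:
((15 - 19) - 34/153)² = (-4 - 34*1/153)² = (-4 - 2/9)² = (-38/9)² = 1444/81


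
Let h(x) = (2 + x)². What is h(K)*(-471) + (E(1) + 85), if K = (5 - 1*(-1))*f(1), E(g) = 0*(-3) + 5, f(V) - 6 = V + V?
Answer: -1177410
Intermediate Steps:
f(V) = 6 + 2*V (f(V) = 6 + (V + V) = 6 + 2*V)
E(g) = 5 (E(g) = 0 + 5 = 5)
K = 48 (K = (5 - 1*(-1))*(6 + 2*1) = (5 + 1)*(6 + 2) = 6*8 = 48)
h(K)*(-471) + (E(1) + 85) = (2 + 48)²*(-471) + (5 + 85) = 50²*(-471) + 90 = 2500*(-471) + 90 = -1177500 + 90 = -1177410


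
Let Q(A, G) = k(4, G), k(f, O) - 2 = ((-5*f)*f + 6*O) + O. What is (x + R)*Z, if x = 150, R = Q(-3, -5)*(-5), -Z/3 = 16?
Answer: -34320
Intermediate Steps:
k(f, O) = 2 - 5*f² + 7*O (k(f, O) = 2 + (((-5*f)*f + 6*O) + O) = 2 + ((-5*f² + 6*O) + O) = 2 + (-5*f² + 7*O) = 2 - 5*f² + 7*O)
Q(A, G) = -78 + 7*G (Q(A, G) = 2 - 5*4² + 7*G = 2 - 5*16 + 7*G = 2 - 80 + 7*G = -78 + 7*G)
Z = -48 (Z = -3*16 = -48)
R = 565 (R = (-78 + 7*(-5))*(-5) = (-78 - 35)*(-5) = -113*(-5) = 565)
(x + R)*Z = (150 + 565)*(-48) = 715*(-48) = -34320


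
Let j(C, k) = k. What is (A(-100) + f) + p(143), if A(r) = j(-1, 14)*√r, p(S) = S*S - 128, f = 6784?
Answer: 27105 + 140*I ≈ 27105.0 + 140.0*I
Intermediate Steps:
p(S) = -128 + S² (p(S) = S² - 128 = -128 + S²)
A(r) = 14*√r
(A(-100) + f) + p(143) = (14*√(-100) + 6784) + (-128 + 143²) = (14*(10*I) + 6784) + (-128 + 20449) = (140*I + 6784) + 20321 = (6784 + 140*I) + 20321 = 27105 + 140*I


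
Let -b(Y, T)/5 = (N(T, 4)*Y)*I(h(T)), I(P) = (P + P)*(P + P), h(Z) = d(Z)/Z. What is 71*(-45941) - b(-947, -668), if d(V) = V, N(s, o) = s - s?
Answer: -3261811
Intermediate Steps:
N(s, o) = 0
h(Z) = 1 (h(Z) = Z/Z = 1)
I(P) = 4*P² (I(P) = (2*P)*(2*P) = 4*P²)
b(Y, T) = 0 (b(Y, T) = -5*0*Y*4*1² = -0*4*1 = -0*4 = -5*0 = 0)
71*(-45941) - b(-947, -668) = 71*(-45941) - 1*0 = -3261811 + 0 = -3261811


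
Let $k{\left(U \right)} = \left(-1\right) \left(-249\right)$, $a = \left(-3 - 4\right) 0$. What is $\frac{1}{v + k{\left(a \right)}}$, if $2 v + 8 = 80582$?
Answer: $\frac{1}{40536} \approx 2.4669 \cdot 10^{-5}$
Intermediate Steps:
$a = 0$ ($a = \left(-7\right) 0 = 0$)
$k{\left(U \right)} = 249$
$v = 40287$ ($v = -4 + \frac{1}{2} \cdot 80582 = -4 + 40291 = 40287$)
$\frac{1}{v + k{\left(a \right)}} = \frac{1}{40287 + 249} = \frac{1}{40536}$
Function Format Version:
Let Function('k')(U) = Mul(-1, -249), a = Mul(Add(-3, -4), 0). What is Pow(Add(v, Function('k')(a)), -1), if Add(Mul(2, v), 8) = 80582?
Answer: Rational(1, 40536) ≈ 2.4669e-5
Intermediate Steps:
a = 0 (a = Mul(-7, 0) = 0)
Function('k')(U) = 249
v = 40287 (v = Add(-4, Mul(Rational(1, 2), 80582)) = Add(-4, 40291) = 40287)
Pow(Add(v, Function('k')(a)), -1) = Pow(Add(40287, 249), -1) = Pow(40536, -1) = Rational(1, 40536)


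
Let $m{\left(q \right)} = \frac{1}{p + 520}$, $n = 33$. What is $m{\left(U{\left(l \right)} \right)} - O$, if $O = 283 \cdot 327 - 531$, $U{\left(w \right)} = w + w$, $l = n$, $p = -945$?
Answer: $- \frac{39104251}{425} \approx -92010.0$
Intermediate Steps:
$l = 33$
$U{\left(w \right)} = 2 w$
$m{\left(q \right)} = - \frac{1}{425}$ ($m{\left(q \right)} = \frac{1}{-945 + 520} = \frac{1}{-425} = - \frac{1}{425}$)
$O = 92010$ ($O = 92541 - 531 = 92010$)
$m{\left(U{\left(l \right)} \right)} - O = - \frac{1}{425} - 92010 = - \frac{39104251}{425}$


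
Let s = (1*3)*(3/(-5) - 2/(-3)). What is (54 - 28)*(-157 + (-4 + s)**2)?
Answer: -92664/25 ≈ -3706.6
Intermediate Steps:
s = 1/5 (s = 3*(3*(-1/5) - 2*(-1/3)) = 3*(-3/5 + 2/3) = 3*(1/15) = 1/5 ≈ 0.20000)
(54 - 28)*(-157 + (-4 + s)**2) = (54 - 28)*(-157 + (-4 + 1/5)**2) = 26*(-157 + (-19/5)**2) = 26*(-157 + 361/25) = 26*(-3564/25) = -92664/25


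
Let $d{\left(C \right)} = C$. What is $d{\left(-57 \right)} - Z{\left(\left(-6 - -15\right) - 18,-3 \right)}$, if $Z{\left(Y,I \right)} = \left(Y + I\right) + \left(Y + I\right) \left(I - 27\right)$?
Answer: $-405$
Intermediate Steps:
$Z{\left(Y,I \right)} = I + Y + \left(-27 + I\right) \left(I + Y\right)$ ($Z{\left(Y,I \right)} = \left(I + Y\right) + \left(I + Y\right) \left(-27 + I\right) = \left(I + Y\right) + \left(-27 + I\right) \left(I + Y\right) = I + Y + \left(-27 + I\right) \left(I + Y\right)$)
$d{\left(-57 \right)} - Z{\left(\left(-6 - -15\right) - 18,-3 \right)} = -57 - \left(\left(-3\right)^{2} - -78 - 26 \left(\left(-6 - -15\right) - 18\right) - 3 \left(\left(-6 - -15\right) - 18\right)\right) = -57 - \left(9 + 78 - 26 \left(\left(-6 + 15\right) - 18\right) - 3 \left(\left(-6 + 15\right) - 18\right)\right) = -57 - \left(9 + 78 - 26 \left(9 - 18\right) - 3 \left(9 - 18\right)\right) = -57 - \left(9 + 78 - -234 - -27\right) = -57 - \left(9 + 78 + 234 + 27\right) = -57 - 348 = -405$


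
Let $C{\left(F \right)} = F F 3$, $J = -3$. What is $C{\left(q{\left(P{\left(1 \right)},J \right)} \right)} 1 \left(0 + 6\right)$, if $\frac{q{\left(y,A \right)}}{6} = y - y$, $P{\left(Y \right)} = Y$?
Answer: $0$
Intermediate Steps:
$q{\left(y,A \right)} = 0$ ($q{\left(y,A \right)} = 6 \left(y - y\right) = 6 \cdot 0 = 0$)
$C{\left(F \right)} = 3 F^{2}$ ($C{\left(F \right)} = F^{2} \cdot 3 = 3 F^{2}$)
$C{\left(q{\left(P{\left(1 \right)},J \right)} \right)} 1 \left(0 + 6\right) = 3 \cdot 0^{2} \cdot 1 \left(0 + 6\right) = 3 \cdot 0 \cdot 1 \cdot 6 = 0 \cdot 1 \cdot 6 = 0 \cdot 6 = 0$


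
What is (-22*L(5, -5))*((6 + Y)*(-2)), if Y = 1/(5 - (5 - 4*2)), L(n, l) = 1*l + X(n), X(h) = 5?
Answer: 0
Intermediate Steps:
L(n, l) = 5 + l (L(n, l) = 1*l + 5 = l + 5 = 5 + l)
Y = 1/8 (Y = 1/(5 - (5 - 8)) = 1/(5 - 1*(-3)) = 1/(5 + 3) = 1/8 ≈ 0.12500)
(-22*L(5, -5))*((6 + Y)*(-2)) = (-22*(5 - 5))*((6 + 1/8)*(-2)) = (-22*0)*((49/8)*(-2)) = 0*(-49/4) = 0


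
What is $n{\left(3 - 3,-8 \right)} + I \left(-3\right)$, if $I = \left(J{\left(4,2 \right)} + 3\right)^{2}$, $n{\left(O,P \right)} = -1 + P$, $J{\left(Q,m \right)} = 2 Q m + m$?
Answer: $-1332$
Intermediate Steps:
$J{\left(Q,m \right)} = m + 2 Q m$ ($J{\left(Q,m \right)} = 2 Q m + m = m + 2 Q m$)
$I = 441$ ($I = \left(2 \left(1 + 2 \cdot 4\right) + 3\right)^{2} = \left(2 \left(1 + 8\right) + 3\right)^{2} = \left(2 \cdot 9 + 3\right)^{2} = \left(18 + 3\right)^{2} = 21^{2} = 441$)
$n{\left(3 - 3,-8 \right)} + I \left(-3\right) = \left(-1 - 8\right) + 441 \left(-3\right) = -9 - 1323 = -1332$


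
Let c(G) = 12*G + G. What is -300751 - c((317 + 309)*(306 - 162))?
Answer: -1472623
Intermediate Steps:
c(G) = 13*G
-300751 - c((317 + 309)*(306 - 162)) = -300751 - 13*(317 + 309)*(306 - 162) = -300751 - 13*626*144 = -300751 - 13*90144 = -300751 - 1*1171872 = -300751 - 1171872 = -1472623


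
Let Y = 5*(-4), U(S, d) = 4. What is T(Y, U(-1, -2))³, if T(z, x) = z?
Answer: -8000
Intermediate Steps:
Y = -20
T(Y, U(-1, -2))³ = (-20)³ = -8000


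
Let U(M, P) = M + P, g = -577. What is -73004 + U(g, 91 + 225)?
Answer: -73265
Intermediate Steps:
-73004 + U(g, 91 + 225) = -73004 + (-577 + (91 + 225)) = -73004 + (-577 + 316) = -73004 - 261 = -73265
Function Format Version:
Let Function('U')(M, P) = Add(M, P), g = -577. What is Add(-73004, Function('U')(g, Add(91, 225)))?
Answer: -73265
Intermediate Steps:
Add(-73004, Function('U')(g, Add(91, 225))) = Add(-73004, Add(-577, Add(91, 225))) = Add(-73004, Add(-577, 316)) = Add(-73004, -261) = -73265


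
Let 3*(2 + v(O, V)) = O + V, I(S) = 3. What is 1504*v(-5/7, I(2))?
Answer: -39104/21 ≈ -1862.1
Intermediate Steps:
v(O, V) = -2 + O/3 + V/3 (v(O, V) = -2 + (O + V)/3 = -2 + (O/3 + V/3) = -2 + O/3 + V/3)
1504*v(-5/7, I(2)) = 1504*(-2 + (-5/7)/3 + (1/3)*3) = 1504*(-2 + (-5*1/7)/3 + 1) = 1504*(-2 + (1/3)*(-5/7) + 1) = 1504*(-2 - 5/21 + 1) = 1504*(-26/21) = -39104/21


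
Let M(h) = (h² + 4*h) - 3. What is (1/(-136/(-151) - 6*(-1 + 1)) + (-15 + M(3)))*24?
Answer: 1677/17 ≈ 98.647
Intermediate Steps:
M(h) = -3 + h² + 4*h
(1/(-136/(-151) - 6*(-1 + 1)) + (-15 + M(3)))*24 = (1/(-136/(-151) - 6*(-1 + 1)) + (-15 + (-3 + 3² + 4*3)))*24 = (1/(-136*(-1/151) - 6*0) + (-15 + (-3 + 9 + 12)))*24 = (1/(136/151 + 0) + (-15 + 18))*24 = (1/(136/151) + 3)*24 = (151/136 + 3)*24 = (559/136)*24 = 1677/17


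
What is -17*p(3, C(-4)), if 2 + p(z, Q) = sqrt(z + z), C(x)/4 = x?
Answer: 34 - 17*sqrt(6) ≈ -7.6413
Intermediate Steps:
C(x) = 4*x
p(z, Q) = -2 + sqrt(2)*sqrt(z) (p(z, Q) = -2 + sqrt(z + z) = -2 + sqrt(2*z) = -2 + sqrt(2)*sqrt(z))
-17*p(3, C(-4)) = -17*(-2 + sqrt(2)*sqrt(3)) = -17*(-2 + sqrt(6)) = 34 - 17*sqrt(6)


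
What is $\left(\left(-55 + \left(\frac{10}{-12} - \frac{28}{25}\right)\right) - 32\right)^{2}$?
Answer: $\frac{178035649}{22500} \approx 7912.7$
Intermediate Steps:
$\left(\left(-55 + \left(\frac{10}{-12} - \frac{28}{25}\right)\right) - 32\right)^{2} = \left(\left(-55 + \left(10 \left(- \frac{1}{12}\right) - \frac{28}{25}\right)\right) - 32\right)^{2} = \left(\left(-55 - \frac{293}{150}\right) - 32\right)^{2} = \left(- \frac{8543}{150} - 32\right)^{2} = \left(- \frac{13343}{150}\right)^{2} = \frac{178035649}{22500}$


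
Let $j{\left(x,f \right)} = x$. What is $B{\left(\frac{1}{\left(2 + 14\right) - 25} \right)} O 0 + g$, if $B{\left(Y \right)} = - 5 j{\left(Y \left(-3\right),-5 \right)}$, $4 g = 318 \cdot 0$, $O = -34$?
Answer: $0$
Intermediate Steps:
$g = 0$ ($g = \frac{318 \cdot 0}{4} = \frac{1}{4} \cdot 0 = 0$)
$B{\left(Y \right)} = 15 Y$ ($B{\left(Y \right)} = - 5 Y \left(-3\right) = - 5 \left(- 3 Y\right) = 15 Y$)
$B{\left(\frac{1}{\left(2 + 14\right) - 25} \right)} O 0 + g = \frac{15}{\left(2 + 14\right) - 25} \left(\left(-34\right) 0\right) + 0 = \frac{15}{16 - 25} \cdot 0 + 0 = \frac{15}{-9} \cdot 0 + 0 = 15 \left(- \frac{1}{9}\right) 0 + 0 = \left(- \frac{5}{3}\right) 0 + 0 = 0 + 0 = 0$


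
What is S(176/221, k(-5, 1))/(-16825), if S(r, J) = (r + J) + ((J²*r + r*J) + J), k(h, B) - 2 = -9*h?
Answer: -418006/3718325 ≈ -0.11242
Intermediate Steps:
k(h, B) = 2 - 9*h
S(r, J) = r + 2*J + J*r + r*J² (S(r, J) = (J + r) + ((r*J² + J*r) + J) = (J + r) + ((J*r + r*J²) + J) = (J + r) + (J + J*r + r*J²) = r + 2*J + J*r + r*J²)
S(176/221, k(-5, 1))/(-16825) = (176/221 + 2*(2 - 9*(-5)) + (2 - 9*(-5))*(176/221) + (176/221)*(2 - 9*(-5))²)/(-16825) = (176*(1/221) + 2*(2 + 45) + (2 + 45)*(176*(1/221)) + (176*(1/221))*(2 + 45)²)*(-1/16825) = (176/221 + 2*47 + 47*(176/221) + (176/221)*47²)*(-1/16825) = (176/221 + 94 + 8272/221 + (176/221)*2209)*(-1/16825) = (176/221 + 94 + 8272/221 + 388784/221)*(-1/16825) = (418006/221)*(-1/16825) = -418006/3718325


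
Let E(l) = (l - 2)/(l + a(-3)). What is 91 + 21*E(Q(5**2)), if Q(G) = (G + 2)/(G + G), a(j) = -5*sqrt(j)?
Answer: 5695816/62743 - 127750*I*sqrt(3)/62743 ≈ 90.78 - 3.5266*I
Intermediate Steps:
Q(G) = (2 + G)/(2*G) (Q(G) = (2 + G)/((2*G)) = (2 + G)*(1/(2*G)) = (2 + G)/(2*G))
E(l) = (-2 + l)/(l - 5*I*sqrt(3)) (E(l) = (l - 2)/(l - 5*I*sqrt(3)) = (-2 + l)/(l - 5*I*sqrt(3)))
91 + 21*E(Q(5**2)) = 91 + 21*((-2 + (2 + 5**2)/(2*(5**2)))/((2 + 5**2)/(2*(5**2)) - 5*I*sqrt(3))) = 91 + 21*((-2 + (1/2)*(2 + 25)/25)/((1/2)*(2 + 25)/25 - 5*I*sqrt(3))) = 91 + 21*((-2 + (1/2)*(1/25)*27)/((1/2)*(1/25)*27 - 5*I*sqrt(3))) = 91 + 21*((-2 + 27/50)/(27/50 - 5*I*sqrt(3))) = 91 + 21*(-73/50/(27/50 - 5*I*sqrt(3))) = 91 + 21*(-73/(50*(27/50 - 5*I*sqrt(3)))) = 91 - 1533/(50*(27/50 - 5*I*sqrt(3)))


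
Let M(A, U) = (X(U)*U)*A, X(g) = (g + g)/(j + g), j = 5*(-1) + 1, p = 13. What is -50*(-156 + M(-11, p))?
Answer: 256100/9 ≈ 28456.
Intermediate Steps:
j = -4 (j = -5 + 1 = -4)
X(g) = 2*g/(-4 + g) (X(g) = (g + g)/(-4 + g) = (2*g)/(-4 + g) = 2*g/(-4 + g))
M(A, U) = 2*A*U²/(-4 + U) (M(A, U) = ((2*U/(-4 + U))*U)*A = (2*U²/(-4 + U))*A = 2*A*U²/(-4 + U))
-50*(-156 + M(-11, p)) = -50*(-156 + 2*(-11)*13²/(-4 + 13)) = -50*(-156 + 2*(-11)*169/9) = -50*(-156 + 2*(-11)*169*(⅑)) = -50*(-156 - 3718/9) = -50*(-5122/9) = 256100/9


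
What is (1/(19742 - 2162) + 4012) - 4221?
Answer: -3674219/17580 ≈ -209.00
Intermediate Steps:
(1/(19742 - 2162) + 4012) - 4221 = (1/17580 + 4012) - 4221 = 70530961/17580 - 4221 = -3674219/17580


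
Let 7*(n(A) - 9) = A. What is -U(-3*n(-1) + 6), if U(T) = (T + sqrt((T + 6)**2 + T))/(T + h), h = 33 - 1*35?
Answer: -72/79 + 9*sqrt(29)/79 ≈ -0.29789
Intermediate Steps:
n(A) = 9 + A/7
h = -2 (h = 33 - 35 = -2)
U(T) = (T + sqrt(T + (6 + T)**2))/(-2 + T) (U(T) = (T + sqrt((T + 6)**2 + T))/(T - 2) = (T + sqrt((6 + T)**2 + T))/(-2 + T) = (T + sqrt(T + (6 + T)**2))/(-2 + T))
-U(-3*n(-1) + 6) = -((-3*(9 + (1/7)*(-1)) + 6) + sqrt((-3*(9 + (1/7)*(-1)) + 6) + (6 + (-3*(9 + (1/7)*(-1)) + 6))**2))/(-2 + (-3*(9 + (1/7)*(-1)) + 6)) = -((-3*(9 - 1/7) + 6) + sqrt((-3*(9 - 1/7) + 6) + (6 + (-3*(9 - 1/7) + 6))**2))/(-2 + (-3*(9 - 1/7) + 6)) = -((-3*62/7 + 6) + sqrt((-3*62/7 + 6) + (6 + (-3*62/7 + 6))**2))/(-2 + (-3*62/7 + 6)) = -((-186/7 + 6) + sqrt((-186/7 + 6) + (6 + (-186/7 + 6))**2))/(-2 + (-186/7 + 6)) = -(-144/7 + sqrt(-144/7 + (6 - 144/7)**2))/(-2 - 144/7) = -(-144/7 + sqrt(-144/7 + (-102/7)**2))/(-158/7) = -(-7)*(-144/7 + sqrt(-144/7 + 10404/49))/158 = -(-7)*(-144/7 + sqrt(9396/49))/158 = -(-7)*(-144/7 + 18*sqrt(29)/7)/158 = -(72/79 - 9*sqrt(29)/79) = -72/79 + 9*sqrt(29)/79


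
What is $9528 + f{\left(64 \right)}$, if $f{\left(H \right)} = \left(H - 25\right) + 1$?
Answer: $9568$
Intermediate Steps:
$f{\left(H \right)} = -24 + H$ ($f{\left(H \right)} = \left(-25 + H\right) + 1 = -24 + H$)
$9528 + f{\left(64 \right)} = 9528 + \left(-24 + 64\right) = 9528 + 40 = 9568$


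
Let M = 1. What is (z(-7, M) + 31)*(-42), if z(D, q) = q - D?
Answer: -1638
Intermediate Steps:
(z(-7, M) + 31)*(-42) = ((1 - 1*(-7)) + 31)*(-42) = ((1 + 7) + 31)*(-42) = (8 + 31)*(-42) = 39*(-42) = -1638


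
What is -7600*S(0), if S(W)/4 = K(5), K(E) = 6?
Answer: -182400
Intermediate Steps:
S(W) = 24 (S(W) = 4*6 = 24)
-7600*S(0) = -7600*24 = -182400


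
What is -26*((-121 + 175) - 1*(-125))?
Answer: -4654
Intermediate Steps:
-26*((-121 + 175) - 1*(-125)) = -26*(54 + 125) = -26*179 = -4654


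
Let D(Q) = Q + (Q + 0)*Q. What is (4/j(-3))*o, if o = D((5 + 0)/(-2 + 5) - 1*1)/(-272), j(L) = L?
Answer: 5/918 ≈ 0.0054466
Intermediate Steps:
D(Q) = Q + Q² (D(Q) = Q + Q*Q = Q + Q²)
o = -5/1224 (o = (((5 + 0)/(-2 + 5) - 1*1)*(1 + ((5 + 0)/(-2 + 5) - 1*1)))/(-272) = ((5/3 - 1)*(1 + (5/3 - 1)))*(-1/272) = (2*(1 + ⅔)/3)*(-1/272) = ((⅔)*(5/3))*(-1/272) = (10/9)*(-1/272) = -5/1224 ≈ -0.0040850)
(4/j(-3))*o = (4/(-3))*(-5/1224) = (4*(-⅓))*(-5/1224) = -4/3*(-5/1224) = 5/918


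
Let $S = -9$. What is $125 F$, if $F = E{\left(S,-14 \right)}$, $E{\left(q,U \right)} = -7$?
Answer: $-875$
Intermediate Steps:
$F = -7$
$125 F = 125 \left(-7\right) = -875$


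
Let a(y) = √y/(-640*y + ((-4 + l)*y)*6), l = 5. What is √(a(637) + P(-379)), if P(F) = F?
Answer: √(-1261538504044 - 57694*√13)/57694 ≈ 19.468*I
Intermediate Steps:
a(y) = -1/(634*√y) (a(y) = √y/(-640*y + ((-4 + 5)*y)*6) = √y/(-640*y + (1*y)*6) = √y/(-640*y + y*6) = √y/(-640*y + 6*y) = √y/((-634*y)) = (-1/(634*y))*√y = -1/(634*√y))
√(a(637) + P(-379)) = √(-√13/57694 - 379) = √(-379 - √13/57694)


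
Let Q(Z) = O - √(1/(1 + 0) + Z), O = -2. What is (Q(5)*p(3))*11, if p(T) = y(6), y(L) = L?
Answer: -132 - 66*√6 ≈ -293.67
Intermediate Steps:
p(T) = 6
Q(Z) = -2 - √(1 + Z) (Q(Z) = -2 - √(1/(1 + 0) + Z) = -2 - √(1/1 + Z) = -2 - √(1 + Z))
(Q(5)*p(3))*11 = ((-2 - √(1 + 5))*6)*11 = ((-2 - √6)*6)*11 = (-12 - 6*√6)*11 = -132 - 66*√6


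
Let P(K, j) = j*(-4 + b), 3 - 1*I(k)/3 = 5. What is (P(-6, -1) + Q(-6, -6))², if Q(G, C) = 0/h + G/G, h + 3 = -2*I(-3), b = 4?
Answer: 1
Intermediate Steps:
I(k) = -6 (I(k) = 9 - 3*5 = 9 - 15 = -6)
h = 9 (h = -3 - 2*(-6) = -3 + 12 = 9)
P(K, j) = 0 (P(K, j) = j*(-4 + 4) = j*0 = 0)
Q(G, C) = 1 (Q(G, C) = 0/9 + G/G = 0*(⅑) + 1 = 0 + 1 = 1)
(P(-6, -1) + Q(-6, -6))² = (0 + 1)² = 1² = 1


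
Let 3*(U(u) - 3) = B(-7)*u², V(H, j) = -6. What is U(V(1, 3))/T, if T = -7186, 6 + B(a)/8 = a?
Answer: 1245/7186 ≈ 0.17325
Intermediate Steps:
B(a) = -48 + 8*a
U(u) = 3 - 104*u²/3 (U(u) = 3 + ((-48 + 8*(-7))*u²)/3 = 3 + ((-48 - 56)*u²)/3 = 3 + (-104*u²)/3 = 3 - 104*u²/3)
U(V(1, 3))/T = (3 - 104/3*(-6)²)/(-7186) = (3 - 104/3*36)*(-1/7186) = (3 - 1248)*(-1/7186) = -1245*(-1/7186) = 1245/7186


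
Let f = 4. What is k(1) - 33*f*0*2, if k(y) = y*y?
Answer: 1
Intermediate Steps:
k(y) = y²
k(1) - 33*f*0*2 = 1² - 33*4*0*2 = 1 - 0*2 = 1 - 33*0 = 1 + 0 = 1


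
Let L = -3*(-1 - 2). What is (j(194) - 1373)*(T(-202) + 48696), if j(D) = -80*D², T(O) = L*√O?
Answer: -146684672088 - 27110277*I*√202 ≈ -1.4668e+11 - 3.8531e+8*I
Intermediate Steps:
L = 9 (L = -3*(-3) = 9)
T(O) = 9*√O
(j(194) - 1373)*(T(-202) + 48696) = (-80*194² - 1373)*(9*√(-202) + 48696) = (-80*37636 - 1373)*(9*(I*√202) + 48696) = (-3010880 - 1373)*(9*I*√202 + 48696) = -3012253*(48696 + 9*I*√202) = -146684672088 - 27110277*I*√202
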